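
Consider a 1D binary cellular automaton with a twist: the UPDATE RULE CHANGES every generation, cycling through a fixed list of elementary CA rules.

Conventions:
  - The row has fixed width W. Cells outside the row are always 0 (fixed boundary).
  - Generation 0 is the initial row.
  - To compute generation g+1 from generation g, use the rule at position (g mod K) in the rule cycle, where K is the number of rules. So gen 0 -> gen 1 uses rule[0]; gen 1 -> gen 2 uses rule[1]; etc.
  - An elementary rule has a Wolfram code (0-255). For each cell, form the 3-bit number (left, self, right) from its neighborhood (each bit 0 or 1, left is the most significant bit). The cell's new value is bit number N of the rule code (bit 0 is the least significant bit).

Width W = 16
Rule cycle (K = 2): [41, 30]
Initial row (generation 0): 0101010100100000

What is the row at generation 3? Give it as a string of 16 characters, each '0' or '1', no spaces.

Answer: 0101011001010011

Derivation:
Gen 0: 0101010100100000
Gen 1 (rule 41): 0010101000001111
Gen 2 (rule 30): 0110101100011000
Gen 3 (rule 41): 0101011001010011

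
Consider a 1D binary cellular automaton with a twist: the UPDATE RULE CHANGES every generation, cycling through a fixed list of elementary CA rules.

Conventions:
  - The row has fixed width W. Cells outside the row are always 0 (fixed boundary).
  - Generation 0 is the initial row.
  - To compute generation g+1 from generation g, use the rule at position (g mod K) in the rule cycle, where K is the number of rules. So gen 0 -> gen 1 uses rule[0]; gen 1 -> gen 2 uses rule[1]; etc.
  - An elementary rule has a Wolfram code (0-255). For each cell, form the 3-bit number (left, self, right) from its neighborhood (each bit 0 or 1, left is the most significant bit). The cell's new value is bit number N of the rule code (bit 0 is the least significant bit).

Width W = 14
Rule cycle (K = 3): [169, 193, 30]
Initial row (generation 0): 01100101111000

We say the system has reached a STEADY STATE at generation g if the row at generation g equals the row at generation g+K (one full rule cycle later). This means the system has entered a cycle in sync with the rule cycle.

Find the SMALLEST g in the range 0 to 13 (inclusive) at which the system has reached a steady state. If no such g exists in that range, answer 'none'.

Gen 0: 01100101111000
Gen 1 (rule 169): 01000011110011
Gen 2 (rule 193): 00011001110001
Gen 3 (rule 30): 00110111001011
Gen 4 (rule 169): 10101110000110
Gen 5 (rule 193): 00000110110010
Gen 6 (rule 30): 00001100101111
Gen 7 (rule 169): 11101000011110
Gen 8 (rule 193): 01100011001110
Gen 9 (rule 30): 11010110111001
Gen 10 (rule 169): 10101101110000
Gen 11 (rule 193): 00000100110111
Gen 12 (rule 30): 00001111100100
Gen 13 (rule 169): 11101111000001
Gen 14 (rule 193): 01100111011100
Gen 15 (rule 30): 11011100010010
Gen 16 (rule 169): 10111001000000

Answer: none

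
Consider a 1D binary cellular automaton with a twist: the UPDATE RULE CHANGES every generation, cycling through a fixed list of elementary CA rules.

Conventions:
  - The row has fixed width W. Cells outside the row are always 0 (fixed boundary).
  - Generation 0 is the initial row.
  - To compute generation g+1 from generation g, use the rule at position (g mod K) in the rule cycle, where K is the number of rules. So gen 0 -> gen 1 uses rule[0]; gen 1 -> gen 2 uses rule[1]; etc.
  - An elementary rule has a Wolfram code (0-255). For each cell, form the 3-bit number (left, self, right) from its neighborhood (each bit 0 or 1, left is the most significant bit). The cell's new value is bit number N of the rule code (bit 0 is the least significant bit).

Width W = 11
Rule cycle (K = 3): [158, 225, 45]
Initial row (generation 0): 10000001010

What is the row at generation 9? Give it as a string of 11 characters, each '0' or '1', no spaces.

Answer: 01000000110

Derivation:
Gen 0: 10000001010
Gen 1 (rule 158): 11000011011
Gen 2 (rule 225): 01011001101
Gen 3 (rule 45): 01110001011
Gen 4 (rule 158): 11101011010
Gen 5 (rule 225): 01110101100
Gen 6 (rule 45): 01001111001
Gen 7 (rule 158): 11111110111
Gen 8 (rule 225): 01111111011
Gen 9 (rule 45): 01000000110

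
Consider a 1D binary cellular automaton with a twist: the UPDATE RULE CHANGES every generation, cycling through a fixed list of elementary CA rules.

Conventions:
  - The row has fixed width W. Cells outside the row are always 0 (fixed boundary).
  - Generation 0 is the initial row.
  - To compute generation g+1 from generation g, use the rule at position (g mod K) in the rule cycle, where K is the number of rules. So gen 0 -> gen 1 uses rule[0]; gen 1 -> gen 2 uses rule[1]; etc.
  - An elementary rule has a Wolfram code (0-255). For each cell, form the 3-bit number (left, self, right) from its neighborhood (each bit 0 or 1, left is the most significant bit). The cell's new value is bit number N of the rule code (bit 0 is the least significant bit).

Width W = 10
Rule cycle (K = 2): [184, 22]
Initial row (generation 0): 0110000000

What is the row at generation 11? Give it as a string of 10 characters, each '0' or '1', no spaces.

Answer: 0000000000

Derivation:
Gen 0: 0110000000
Gen 1 (rule 184): 0101000000
Gen 2 (rule 22): 1101100000
Gen 3 (rule 184): 1011010000
Gen 4 (rule 22): 1000011000
Gen 5 (rule 184): 0100010100
Gen 6 (rule 22): 1110110110
Gen 7 (rule 184): 1101101101
Gen 8 (rule 22): 0000000001
Gen 9 (rule 184): 0000000000
Gen 10 (rule 22): 0000000000
Gen 11 (rule 184): 0000000000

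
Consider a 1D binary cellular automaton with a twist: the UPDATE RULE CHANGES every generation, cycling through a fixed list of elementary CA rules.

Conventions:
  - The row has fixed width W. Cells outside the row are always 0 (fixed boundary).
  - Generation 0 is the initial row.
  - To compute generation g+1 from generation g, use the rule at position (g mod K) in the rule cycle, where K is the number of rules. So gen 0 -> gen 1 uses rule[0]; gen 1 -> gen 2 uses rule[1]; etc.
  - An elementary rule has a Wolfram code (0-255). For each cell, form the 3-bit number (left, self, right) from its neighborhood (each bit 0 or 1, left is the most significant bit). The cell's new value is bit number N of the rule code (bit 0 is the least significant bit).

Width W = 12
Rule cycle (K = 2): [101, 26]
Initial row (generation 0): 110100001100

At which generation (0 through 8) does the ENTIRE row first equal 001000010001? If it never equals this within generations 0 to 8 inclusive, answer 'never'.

Answer: 6

Derivation:
Gen 0: 110100001100
Gen 1 (rule 101): 011101100101
Gen 2 (rule 26): 110001011000
Gen 3 (rule 101): 010101101011
Gen 4 (rule 26): 100001000010
Gen 5 (rule 101): 101101011010
Gen 6 (rule 26): 001000010001
Gen 7 (rule 101): 101011010101
Gen 8 (rule 26): 000010000000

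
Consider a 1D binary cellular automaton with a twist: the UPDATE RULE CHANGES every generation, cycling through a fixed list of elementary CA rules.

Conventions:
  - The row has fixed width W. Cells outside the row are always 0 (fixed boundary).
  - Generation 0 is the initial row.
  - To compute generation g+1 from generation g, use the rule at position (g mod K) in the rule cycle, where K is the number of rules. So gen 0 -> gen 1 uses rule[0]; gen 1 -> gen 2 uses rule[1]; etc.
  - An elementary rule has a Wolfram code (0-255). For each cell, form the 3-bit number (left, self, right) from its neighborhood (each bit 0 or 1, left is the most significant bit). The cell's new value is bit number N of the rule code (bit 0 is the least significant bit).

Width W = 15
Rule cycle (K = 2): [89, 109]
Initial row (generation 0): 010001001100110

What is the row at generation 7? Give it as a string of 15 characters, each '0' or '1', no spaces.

Answer: 101000100010000

Derivation:
Gen 0: 010001001100110
Gen 1 (rule 89): 001100101110111
Gen 2 (rule 109): 101100111011101
Gen 3 (rule 89): 001110101010100
Gen 4 (rule 109): 101011111111101
Gen 5 (rule 89): 000010000000100
Gen 6 (rule 109): 111010111110101
Gen 7 (rule 89): 101000100010000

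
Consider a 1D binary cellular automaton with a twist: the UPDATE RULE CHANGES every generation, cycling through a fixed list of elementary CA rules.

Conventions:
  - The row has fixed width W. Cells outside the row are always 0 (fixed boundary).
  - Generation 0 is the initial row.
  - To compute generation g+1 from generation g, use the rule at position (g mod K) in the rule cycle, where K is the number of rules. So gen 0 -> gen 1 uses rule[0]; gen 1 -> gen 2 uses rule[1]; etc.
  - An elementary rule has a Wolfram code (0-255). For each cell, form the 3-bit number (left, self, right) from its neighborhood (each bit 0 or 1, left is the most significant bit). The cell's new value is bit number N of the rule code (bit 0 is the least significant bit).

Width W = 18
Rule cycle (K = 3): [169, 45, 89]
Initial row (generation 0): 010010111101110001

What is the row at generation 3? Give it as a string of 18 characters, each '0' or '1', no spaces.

Answer: 100100110111110000

Derivation:
Gen 0: 010010111101110001
Gen 1 (rule 169): 000001111011100100
Gen 2 (rule 45): 111101000110000101
Gen 3 (rule 89): 100100110111110000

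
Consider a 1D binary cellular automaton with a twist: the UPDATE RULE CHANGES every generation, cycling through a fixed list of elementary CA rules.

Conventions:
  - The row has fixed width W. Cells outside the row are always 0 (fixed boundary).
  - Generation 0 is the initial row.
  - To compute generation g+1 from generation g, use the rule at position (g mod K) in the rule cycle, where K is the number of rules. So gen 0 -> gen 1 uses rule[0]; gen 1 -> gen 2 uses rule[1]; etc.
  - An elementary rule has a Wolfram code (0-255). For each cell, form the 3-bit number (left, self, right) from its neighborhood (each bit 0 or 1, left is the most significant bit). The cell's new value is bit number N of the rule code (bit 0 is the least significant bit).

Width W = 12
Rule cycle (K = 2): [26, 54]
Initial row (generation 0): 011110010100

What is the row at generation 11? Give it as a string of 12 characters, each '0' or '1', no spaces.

Answer: 101010100000

Derivation:
Gen 0: 011110010100
Gen 1 (rule 26): 110001100010
Gen 2 (rule 54): 001010010111
Gen 3 (rule 26): 010001100100
Gen 4 (rule 54): 111010011110
Gen 5 (rule 26): 100001110001
Gen 6 (rule 54): 110010001011
Gen 7 (rule 26): 101101010010
Gen 8 (rule 54): 110011111111
Gen 9 (rule 26): 101110000000
Gen 10 (rule 54): 110001000000
Gen 11 (rule 26): 101010100000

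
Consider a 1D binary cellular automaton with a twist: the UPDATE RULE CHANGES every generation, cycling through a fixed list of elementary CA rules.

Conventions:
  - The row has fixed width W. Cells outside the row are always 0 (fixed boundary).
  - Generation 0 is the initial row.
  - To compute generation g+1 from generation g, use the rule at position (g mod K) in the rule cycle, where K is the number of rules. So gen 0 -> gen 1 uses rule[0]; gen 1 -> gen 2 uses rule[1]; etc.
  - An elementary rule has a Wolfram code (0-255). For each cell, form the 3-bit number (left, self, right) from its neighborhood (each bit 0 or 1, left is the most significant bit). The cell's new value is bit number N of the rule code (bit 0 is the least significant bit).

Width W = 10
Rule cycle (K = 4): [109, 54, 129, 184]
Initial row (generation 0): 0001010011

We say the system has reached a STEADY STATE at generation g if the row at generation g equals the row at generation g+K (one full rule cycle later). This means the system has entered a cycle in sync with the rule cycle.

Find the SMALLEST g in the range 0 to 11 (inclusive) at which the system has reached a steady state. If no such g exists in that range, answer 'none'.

Gen 0: 0001010011
Gen 1 (rule 109): 1101110011
Gen 2 (rule 54): 0010001100
Gen 3 (rule 129): 1000100001
Gen 4 (rule 184): 0100010000
Gen 5 (rule 109): 0101010111
Gen 6 (rule 54): 1111111000
Gen 7 (rule 129): 0111110011
Gen 8 (rule 184): 0111101010
Gen 9 (rule 109): 0100111110
Gen 10 (rule 54): 1111000001
Gen 11 (rule 129): 0110011100
Gen 12 (rule 184): 0101011010
Gen 13 (rule 109): 0111111110
Gen 14 (rule 54): 1000000001
Gen 15 (rule 129): 0011111100

Answer: none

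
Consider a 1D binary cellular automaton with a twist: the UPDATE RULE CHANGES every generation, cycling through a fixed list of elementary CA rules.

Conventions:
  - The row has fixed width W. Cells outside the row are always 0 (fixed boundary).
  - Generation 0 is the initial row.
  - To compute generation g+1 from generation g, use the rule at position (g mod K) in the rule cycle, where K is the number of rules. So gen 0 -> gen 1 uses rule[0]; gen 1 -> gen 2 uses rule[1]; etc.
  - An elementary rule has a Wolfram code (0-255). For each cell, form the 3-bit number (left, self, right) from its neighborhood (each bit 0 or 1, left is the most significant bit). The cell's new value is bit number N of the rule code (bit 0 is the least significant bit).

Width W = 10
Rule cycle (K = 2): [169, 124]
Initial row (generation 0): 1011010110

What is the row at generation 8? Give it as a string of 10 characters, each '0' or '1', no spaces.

Answer: 1110100110

Derivation:
Gen 0: 1011010110
Gen 1 (rule 169): 0110101100
Gen 2 (rule 124): 0111111110
Gen 3 (rule 169): 0111111100
Gen 4 (rule 124): 0100000110
Gen 5 (rule 169): 0001110100
Gen 6 (rule 124): 0001011110
Gen 7 (rule 169): 1100111100
Gen 8 (rule 124): 1110100110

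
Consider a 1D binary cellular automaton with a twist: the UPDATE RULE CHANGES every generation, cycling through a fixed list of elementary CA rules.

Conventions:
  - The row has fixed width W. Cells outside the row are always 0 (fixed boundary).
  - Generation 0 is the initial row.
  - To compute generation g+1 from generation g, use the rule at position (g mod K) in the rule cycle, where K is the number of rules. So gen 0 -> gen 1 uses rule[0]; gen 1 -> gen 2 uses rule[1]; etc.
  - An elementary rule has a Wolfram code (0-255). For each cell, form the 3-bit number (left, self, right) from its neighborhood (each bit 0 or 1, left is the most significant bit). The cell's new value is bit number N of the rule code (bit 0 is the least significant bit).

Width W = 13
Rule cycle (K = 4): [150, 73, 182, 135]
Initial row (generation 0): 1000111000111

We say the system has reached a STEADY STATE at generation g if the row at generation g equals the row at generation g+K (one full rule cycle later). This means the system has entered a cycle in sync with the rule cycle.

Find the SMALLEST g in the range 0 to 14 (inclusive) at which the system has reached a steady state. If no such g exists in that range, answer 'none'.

Gen 0: 1000111000111
Gen 1 (rule 150): 1101010101010
Gen 2 (rule 73): 1100000000000
Gen 3 (rule 182): 0010000000000
Gen 4 (rule 135): 1110111111111
Gen 5 (rule 150): 0100011111110
Gen 6 (rule 73): 0001010000010
Gen 7 (rule 182): 0011111000111
Gen 8 (rule 135): 1101110011010
Gen 9 (rule 150): 0000101100011
Gen 10 (rule 73): 1110001101011
Gen 11 (rule 182): 0101010011100
Gen 12 (rule 135): 1101010101001
Gen 13 (rule 150): 0001010101111
Gen 14 (rule 73): 1100000001001
Gen 15 (rule 182): 0010000011111
Gen 16 (rule 135): 1110111101110
Gen 17 (rule 150): 0100011000101
Gen 18 (rule 73): 0001011010000

Answer: none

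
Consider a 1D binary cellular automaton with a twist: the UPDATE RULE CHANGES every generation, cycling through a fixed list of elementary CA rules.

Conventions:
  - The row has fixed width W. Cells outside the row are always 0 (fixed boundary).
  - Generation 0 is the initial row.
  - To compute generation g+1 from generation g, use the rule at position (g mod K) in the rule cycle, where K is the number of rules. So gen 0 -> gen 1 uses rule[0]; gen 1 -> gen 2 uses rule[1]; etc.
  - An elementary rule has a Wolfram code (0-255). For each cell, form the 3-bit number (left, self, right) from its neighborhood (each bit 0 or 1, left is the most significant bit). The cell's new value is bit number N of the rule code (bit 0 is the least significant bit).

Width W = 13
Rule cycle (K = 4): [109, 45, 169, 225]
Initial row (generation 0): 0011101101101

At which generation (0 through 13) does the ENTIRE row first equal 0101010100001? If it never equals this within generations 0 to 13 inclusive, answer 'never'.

Gen 0: 0011101101101
Gen 1 (rule 109): 1010111111111
Gen 2 (rule 45): 1111100000000
Gen 3 (rule 169): 1111001111111
Gen 4 (rule 225): 0111000111111
Gen 5 (rule 109): 0101010100001
Gen 6 (rule 45): 0111111101101
Gen 7 (rule 169): 0111111011010
Gen 8 (rule 225): 0011111101100
Gen 9 (rule 109): 1010000111101
Gen 10 (rule 45): 1110110100011
Gen 11 (rule 169): 1101101001010
Gen 12 (rule 225): 0110110000100
Gen 13 (rule 109): 0111110110101

Answer: 5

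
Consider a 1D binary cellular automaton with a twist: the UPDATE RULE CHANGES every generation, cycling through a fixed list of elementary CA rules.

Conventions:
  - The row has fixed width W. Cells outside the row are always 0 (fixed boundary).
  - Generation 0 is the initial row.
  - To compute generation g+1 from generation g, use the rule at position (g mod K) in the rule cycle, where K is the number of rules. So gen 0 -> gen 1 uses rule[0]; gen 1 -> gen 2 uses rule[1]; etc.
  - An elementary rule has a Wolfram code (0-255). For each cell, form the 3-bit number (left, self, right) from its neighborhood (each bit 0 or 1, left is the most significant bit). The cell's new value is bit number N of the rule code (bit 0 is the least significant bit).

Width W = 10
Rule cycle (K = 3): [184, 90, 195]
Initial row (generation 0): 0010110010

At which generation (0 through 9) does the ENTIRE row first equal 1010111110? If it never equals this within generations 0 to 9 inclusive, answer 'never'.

Gen 0: 0010110010
Gen 1 (rule 184): 0001101001
Gen 2 (rule 90): 0011100110
Gen 3 (rule 195): 1101101010
Gen 4 (rule 184): 1011010101
Gen 5 (rule 90): 0011000000
Gen 6 (rule 195): 1101011111
Gen 7 (rule 184): 1010111110
Gen 8 (rule 90): 0000100011
Gen 9 (rule 195): 1111001101

Answer: 7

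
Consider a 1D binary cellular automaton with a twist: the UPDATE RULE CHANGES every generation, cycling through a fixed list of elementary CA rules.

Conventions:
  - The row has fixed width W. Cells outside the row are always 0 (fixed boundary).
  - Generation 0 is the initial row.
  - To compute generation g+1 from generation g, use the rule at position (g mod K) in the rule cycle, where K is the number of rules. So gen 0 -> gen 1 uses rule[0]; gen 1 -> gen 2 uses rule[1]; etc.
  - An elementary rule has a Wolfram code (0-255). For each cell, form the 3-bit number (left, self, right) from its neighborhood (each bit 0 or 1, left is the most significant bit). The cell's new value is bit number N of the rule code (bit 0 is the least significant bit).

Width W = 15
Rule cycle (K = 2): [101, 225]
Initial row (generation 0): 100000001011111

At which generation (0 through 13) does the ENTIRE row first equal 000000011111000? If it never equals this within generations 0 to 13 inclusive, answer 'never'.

Answer: never

Derivation:
Gen 0: 100000001011111
Gen 1 (rule 101): 101111101100001
Gen 2 (rule 225): 010111110101100
Gen 3 (rule 101): 011000011110101
Gen 4 (rule 225): 001011001111010
Gen 5 (rule 101): 101101000001110
Gen 6 (rule 225): 010110011100110
Gen 7 (rule 101): 011010000100010
Gen 8 (rule 225): 001100110001000
Gen 9 (rule 101): 100100010101011
Gen 10 (rule 225): 000001001010101
Gen 11 (rule 101): 111101001111111
Gen 12 (rule 225): 011110000111111
Gen 13 (rule 101): 000010110000001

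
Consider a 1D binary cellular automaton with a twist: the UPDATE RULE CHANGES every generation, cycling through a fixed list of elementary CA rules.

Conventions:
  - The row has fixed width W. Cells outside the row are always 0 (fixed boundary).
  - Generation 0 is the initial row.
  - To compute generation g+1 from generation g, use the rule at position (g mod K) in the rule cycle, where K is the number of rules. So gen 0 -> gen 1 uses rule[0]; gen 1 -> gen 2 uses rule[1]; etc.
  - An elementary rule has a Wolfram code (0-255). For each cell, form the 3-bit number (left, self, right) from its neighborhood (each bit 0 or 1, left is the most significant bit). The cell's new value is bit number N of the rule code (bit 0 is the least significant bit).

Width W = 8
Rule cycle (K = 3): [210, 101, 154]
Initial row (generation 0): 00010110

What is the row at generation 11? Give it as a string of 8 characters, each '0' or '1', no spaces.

Gen 0: 00010110
Gen 1 (rule 210): 00100011
Gen 2 (rule 101): 10101001
Gen 3 (rule 154): 00000110
Gen 4 (rule 210): 00001011
Gen 5 (rule 101): 11101101
Gen 6 (rule 154): 11001000
Gen 7 (rule 210): 01110100
Gen 8 (rule 101): 00011101
Gen 9 (rule 154): 00111000
Gen 10 (rule 210): 01011100
Gen 11 (rule 101): 01100101

Answer: 01100101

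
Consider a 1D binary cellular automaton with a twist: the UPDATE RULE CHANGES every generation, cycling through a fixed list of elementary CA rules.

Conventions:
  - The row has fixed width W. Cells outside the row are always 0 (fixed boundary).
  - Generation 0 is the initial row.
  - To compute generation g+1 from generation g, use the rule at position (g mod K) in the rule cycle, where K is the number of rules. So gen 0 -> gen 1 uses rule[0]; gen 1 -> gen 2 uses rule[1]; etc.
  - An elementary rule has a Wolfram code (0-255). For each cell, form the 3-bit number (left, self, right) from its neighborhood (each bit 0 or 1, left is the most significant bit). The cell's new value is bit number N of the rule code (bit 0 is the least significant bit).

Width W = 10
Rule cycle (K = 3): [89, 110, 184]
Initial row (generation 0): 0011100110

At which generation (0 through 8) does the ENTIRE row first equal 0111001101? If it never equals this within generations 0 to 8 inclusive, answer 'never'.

Gen 0: 0011100110
Gen 1 (rule 89): 1010110111
Gen 2 (rule 110): 1111111101
Gen 3 (rule 184): 1111111010
Gen 4 (rule 89): 1000001001
Gen 5 (rule 110): 1000011011
Gen 6 (rule 184): 0100010110
Gen 7 (rule 89): 0011000111
Gen 8 (rule 110): 0111001101

Answer: 8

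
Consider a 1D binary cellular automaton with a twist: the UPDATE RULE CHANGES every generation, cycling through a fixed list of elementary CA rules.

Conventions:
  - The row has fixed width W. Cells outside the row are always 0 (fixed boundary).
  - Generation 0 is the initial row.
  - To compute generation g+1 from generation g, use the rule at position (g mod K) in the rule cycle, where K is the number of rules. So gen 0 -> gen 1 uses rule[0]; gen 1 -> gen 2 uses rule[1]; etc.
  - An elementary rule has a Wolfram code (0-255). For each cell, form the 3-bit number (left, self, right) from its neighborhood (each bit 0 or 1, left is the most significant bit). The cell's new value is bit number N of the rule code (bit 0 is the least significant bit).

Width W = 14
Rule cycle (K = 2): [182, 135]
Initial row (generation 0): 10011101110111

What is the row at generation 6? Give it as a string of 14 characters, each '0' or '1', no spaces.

Answer: 10011111111001

Derivation:
Gen 0: 10011101110111
Gen 1 (rule 182): 11101010101010
Gen 2 (rule 135): 01001010101010
Gen 3 (rule 182): 11111111111111
Gen 4 (rule 135): 01111111111110
Gen 5 (rule 182): 10111111111101
Gen 6 (rule 135): 10011111111001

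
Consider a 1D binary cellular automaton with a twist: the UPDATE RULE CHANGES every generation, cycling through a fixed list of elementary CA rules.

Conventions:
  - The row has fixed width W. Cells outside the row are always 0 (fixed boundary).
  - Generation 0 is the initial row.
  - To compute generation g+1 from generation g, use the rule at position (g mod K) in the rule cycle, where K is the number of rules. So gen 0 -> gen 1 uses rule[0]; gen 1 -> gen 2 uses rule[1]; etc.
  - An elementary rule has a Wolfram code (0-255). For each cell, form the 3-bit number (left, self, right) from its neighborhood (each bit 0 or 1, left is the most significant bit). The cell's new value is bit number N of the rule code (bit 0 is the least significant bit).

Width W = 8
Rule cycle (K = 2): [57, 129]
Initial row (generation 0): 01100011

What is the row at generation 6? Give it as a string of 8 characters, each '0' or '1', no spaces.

Answer: 00011100

Derivation:
Gen 0: 01100011
Gen 1 (rule 57): 01011010
Gen 2 (rule 129): 00000000
Gen 3 (rule 57): 11111111
Gen 4 (rule 129): 01111110
Gen 5 (rule 57): 01000001
Gen 6 (rule 129): 00011100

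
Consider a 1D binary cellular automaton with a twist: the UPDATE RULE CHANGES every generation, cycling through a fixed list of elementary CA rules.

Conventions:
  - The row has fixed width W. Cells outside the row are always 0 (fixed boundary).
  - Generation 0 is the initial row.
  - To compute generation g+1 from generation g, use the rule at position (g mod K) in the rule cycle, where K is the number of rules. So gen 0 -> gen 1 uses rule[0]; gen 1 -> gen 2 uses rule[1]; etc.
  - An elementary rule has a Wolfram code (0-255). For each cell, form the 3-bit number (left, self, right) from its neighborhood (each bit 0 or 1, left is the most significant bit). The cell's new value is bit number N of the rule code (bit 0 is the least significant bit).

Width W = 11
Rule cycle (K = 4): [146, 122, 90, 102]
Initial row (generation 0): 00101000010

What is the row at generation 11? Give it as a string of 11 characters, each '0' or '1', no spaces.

Answer: 11000010010

Derivation:
Gen 0: 00101000010
Gen 1 (rule 146): 01000100101
Gen 2 (rule 122): 10101011010
Gen 3 (rule 90): 00000011001
Gen 4 (rule 102): 00000101011
Gen 5 (rule 146): 00001000000
Gen 6 (rule 122): 00010100000
Gen 7 (rule 90): 00100010000
Gen 8 (rule 102): 01100110000
Gen 9 (rule 146): 10011001000
Gen 10 (rule 122): 01111110100
Gen 11 (rule 90): 11000010010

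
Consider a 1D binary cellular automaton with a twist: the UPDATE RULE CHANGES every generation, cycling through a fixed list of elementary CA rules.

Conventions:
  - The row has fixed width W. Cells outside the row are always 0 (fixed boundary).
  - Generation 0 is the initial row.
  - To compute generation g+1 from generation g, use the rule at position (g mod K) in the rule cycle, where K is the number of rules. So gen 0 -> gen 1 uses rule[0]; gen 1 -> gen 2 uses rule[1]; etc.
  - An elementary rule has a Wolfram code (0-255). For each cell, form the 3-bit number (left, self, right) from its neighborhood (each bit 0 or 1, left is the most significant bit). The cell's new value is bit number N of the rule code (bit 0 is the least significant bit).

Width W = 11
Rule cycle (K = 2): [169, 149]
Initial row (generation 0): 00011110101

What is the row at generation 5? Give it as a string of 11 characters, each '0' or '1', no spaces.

Answer: 00111100100

Derivation:
Gen 0: 00011110101
Gen 1 (rule 169): 11011101010
Gen 2 (rule 149): 00001001011
Gen 3 (rule 169): 11100000110
Gen 4 (rule 149): 01011110001
Gen 5 (rule 169): 00111100100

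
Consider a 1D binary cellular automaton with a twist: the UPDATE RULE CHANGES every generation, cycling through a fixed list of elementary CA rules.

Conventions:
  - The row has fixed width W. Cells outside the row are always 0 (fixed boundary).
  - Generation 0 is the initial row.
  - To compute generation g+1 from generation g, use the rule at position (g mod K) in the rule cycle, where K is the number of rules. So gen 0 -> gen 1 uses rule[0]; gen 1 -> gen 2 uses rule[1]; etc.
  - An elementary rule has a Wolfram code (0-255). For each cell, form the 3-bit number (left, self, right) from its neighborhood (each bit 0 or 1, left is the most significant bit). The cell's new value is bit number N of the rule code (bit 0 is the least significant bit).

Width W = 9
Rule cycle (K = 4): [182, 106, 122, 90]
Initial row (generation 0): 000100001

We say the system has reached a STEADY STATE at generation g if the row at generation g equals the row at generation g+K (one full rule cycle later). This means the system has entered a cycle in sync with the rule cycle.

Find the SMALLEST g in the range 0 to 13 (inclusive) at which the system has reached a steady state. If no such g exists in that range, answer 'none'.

Gen 0: 000100001
Gen 1 (rule 182): 001110011
Gen 2 (rule 106): 011010111
Gen 3 (rule 122): 111101101
Gen 4 (rule 90): 100101100
Gen 5 (rule 182): 111110010
Gen 6 (rule 106): 100010100
Gen 7 (rule 122): 010101010
Gen 8 (rule 90): 100000001
Gen 9 (rule 182): 110000011
Gen 10 (rule 106): 110000111
Gen 11 (rule 122): 111001101
Gen 12 (rule 90): 101111100
Gen 13 (rule 182): 110111010
Gen 14 (rule 106): 111101100
Gen 15 (rule 122): 100111110
Gen 16 (rule 90): 011100011
Gen 17 (rule 182): 101010100

Answer: none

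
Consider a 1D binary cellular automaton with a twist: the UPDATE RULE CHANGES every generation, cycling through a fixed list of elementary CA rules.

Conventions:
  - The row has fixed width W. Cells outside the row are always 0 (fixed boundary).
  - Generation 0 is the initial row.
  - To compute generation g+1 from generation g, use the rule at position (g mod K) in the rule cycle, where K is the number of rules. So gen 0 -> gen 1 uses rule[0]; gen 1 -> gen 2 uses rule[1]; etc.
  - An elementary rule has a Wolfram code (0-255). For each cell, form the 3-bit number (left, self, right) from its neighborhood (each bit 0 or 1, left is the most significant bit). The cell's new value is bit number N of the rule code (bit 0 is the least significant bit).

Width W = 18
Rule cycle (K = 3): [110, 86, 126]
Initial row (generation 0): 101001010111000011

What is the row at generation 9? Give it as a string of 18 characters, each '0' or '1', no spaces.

Answer: 111000001101111111

Derivation:
Gen 0: 101001010111000011
Gen 1 (rule 110): 111011111101000111
Gen 2 (rule 86): 001000000101101001
Gen 3 (rule 126): 011100001111111111
Gen 4 (rule 110): 110100011000000001
Gen 5 (rule 86): 010110101100000011
Gen 6 (rule 126): 111111111110000111
Gen 7 (rule 110): 100000000010001101
Gen 8 (rule 86): 110000000111010101
Gen 9 (rule 126): 111000001101111111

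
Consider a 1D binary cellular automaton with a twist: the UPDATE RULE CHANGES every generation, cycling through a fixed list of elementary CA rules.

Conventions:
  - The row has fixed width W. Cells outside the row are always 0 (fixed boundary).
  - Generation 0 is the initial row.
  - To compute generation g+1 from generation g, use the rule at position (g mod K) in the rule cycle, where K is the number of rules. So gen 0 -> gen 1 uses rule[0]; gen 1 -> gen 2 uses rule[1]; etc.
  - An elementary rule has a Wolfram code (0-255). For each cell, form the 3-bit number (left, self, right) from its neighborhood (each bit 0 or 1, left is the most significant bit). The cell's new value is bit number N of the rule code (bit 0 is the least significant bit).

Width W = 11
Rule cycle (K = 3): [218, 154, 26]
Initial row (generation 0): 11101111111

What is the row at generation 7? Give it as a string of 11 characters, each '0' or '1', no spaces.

Gen 0: 11101111111
Gen 1 (rule 218): 11101111111
Gen 2 (rule 154): 11001111110
Gen 3 (rule 26): 10111000001
Gen 4 (rule 218): 00111100010
Gen 5 (rule 154): 01111010101
Gen 6 (rule 26): 11000000000
Gen 7 (rule 218): 11100000000

Answer: 11100000000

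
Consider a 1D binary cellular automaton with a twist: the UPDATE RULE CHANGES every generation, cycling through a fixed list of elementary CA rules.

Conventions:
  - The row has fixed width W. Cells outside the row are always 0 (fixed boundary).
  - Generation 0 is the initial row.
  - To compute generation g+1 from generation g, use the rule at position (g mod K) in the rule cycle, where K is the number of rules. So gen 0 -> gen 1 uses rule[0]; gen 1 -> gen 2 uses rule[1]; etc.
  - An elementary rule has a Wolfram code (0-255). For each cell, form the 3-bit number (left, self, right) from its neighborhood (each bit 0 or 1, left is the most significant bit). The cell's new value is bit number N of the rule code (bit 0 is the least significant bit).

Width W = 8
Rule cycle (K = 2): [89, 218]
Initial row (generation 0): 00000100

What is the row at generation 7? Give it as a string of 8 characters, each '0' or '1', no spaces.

Answer: 01000011

Derivation:
Gen 0: 00000100
Gen 1 (rule 89): 11110011
Gen 2 (rule 218): 11111111
Gen 3 (rule 89): 10000001
Gen 4 (rule 218): 01000010
Gen 5 (rule 89): 00111001
Gen 6 (rule 218): 01111110
Gen 7 (rule 89): 01000011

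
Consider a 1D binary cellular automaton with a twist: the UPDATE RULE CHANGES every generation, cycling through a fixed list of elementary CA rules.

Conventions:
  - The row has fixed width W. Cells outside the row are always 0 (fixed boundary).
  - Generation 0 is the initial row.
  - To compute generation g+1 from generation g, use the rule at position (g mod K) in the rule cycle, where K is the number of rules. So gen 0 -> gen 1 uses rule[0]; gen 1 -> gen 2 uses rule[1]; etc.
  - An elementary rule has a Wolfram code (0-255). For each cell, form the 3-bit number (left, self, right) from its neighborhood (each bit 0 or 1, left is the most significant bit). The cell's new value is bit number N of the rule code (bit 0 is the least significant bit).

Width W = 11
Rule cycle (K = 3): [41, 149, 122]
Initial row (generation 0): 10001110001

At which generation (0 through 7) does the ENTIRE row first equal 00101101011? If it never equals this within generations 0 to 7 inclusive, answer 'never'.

Gen 0: 10001110001
Gen 1 (rule 41): 00101000100
Gen 2 (rule 149): 10101110111
Gen 3 (rule 122): 01011011101
Gen 4 (rule 41): 00110110010
Gen 5 (rule 149): 10000001011
Gen 6 (rule 122): 01000010111
Gen 7 (rule 41): 00011001100

Answer: never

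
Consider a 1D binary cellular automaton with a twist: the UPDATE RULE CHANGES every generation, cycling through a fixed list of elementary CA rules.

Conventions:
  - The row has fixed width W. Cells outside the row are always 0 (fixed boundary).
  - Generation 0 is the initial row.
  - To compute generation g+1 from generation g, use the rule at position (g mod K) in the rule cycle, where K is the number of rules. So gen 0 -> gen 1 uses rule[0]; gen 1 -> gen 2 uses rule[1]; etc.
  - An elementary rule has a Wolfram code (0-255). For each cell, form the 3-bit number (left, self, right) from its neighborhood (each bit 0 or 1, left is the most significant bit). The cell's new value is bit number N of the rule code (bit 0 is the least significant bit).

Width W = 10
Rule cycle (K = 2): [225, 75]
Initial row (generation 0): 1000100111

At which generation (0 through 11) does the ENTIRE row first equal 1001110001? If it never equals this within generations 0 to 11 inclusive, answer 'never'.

Answer: 4

Derivation:
Gen 0: 1000100111
Gen 1 (rule 225): 0010000011
Gen 2 (rule 75): 1100111111
Gen 3 (rule 225): 0100011111
Gen 4 (rule 75): 1001110001
Gen 5 (rule 225): 0000110100
Gen 6 (rule 75): 1111110001
Gen 7 (rule 225): 0111110100
Gen 8 (rule 75): 1100010001
Gen 9 (rule 225): 0101000100
Gen 10 (rule 75): 1000011001
Gen 11 (rule 225): 0011001000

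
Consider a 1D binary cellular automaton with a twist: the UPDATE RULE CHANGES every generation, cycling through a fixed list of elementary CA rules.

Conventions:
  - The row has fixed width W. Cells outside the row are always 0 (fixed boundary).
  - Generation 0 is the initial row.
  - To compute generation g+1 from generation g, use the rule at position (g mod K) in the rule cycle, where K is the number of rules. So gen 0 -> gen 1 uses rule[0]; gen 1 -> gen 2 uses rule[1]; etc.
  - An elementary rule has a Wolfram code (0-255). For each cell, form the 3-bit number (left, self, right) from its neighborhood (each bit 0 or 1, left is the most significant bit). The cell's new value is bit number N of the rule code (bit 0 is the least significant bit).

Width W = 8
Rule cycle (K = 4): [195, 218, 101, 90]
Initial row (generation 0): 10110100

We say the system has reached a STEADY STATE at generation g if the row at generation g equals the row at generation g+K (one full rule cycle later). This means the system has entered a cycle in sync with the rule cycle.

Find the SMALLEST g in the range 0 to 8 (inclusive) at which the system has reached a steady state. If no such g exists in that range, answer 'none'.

Gen 0: 10110100
Gen 1 (rule 195): 00010001
Gen 2 (rule 218): 00101010
Gen 3 (rule 101): 10111110
Gen 4 (rule 90): 00100011
Gen 5 (rule 195): 11001101
Gen 6 (rule 218): 11111100
Gen 7 (rule 101): 00000101
Gen 8 (rule 90): 00001000
Gen 9 (rule 195): 11110011
Gen 10 (rule 218): 11111111
Gen 11 (rule 101): 00000001
Gen 12 (rule 90): 00000010

Answer: none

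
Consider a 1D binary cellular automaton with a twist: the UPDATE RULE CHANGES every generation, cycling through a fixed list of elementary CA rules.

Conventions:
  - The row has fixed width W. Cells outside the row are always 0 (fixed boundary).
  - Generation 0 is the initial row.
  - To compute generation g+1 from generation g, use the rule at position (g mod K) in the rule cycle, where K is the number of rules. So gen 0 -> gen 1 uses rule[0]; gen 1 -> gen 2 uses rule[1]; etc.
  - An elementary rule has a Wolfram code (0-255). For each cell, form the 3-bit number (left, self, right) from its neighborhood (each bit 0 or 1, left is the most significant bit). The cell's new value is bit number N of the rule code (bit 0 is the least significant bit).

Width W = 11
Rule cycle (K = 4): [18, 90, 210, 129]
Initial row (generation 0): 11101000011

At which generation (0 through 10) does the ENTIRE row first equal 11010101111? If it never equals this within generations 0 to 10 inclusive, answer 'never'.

Gen 0: 11101000011
Gen 1 (rule 18): 00000100100
Gen 2 (rule 90): 00001011010
Gen 3 (rule 210): 00010001001
Gen 4 (rule 129): 11000100000
Gen 5 (rule 18): 00101010000
Gen 6 (rule 90): 01000001000
Gen 7 (rule 210): 10100010100
Gen 8 (rule 129): 00001000001
Gen 9 (rule 18): 00010100010
Gen 10 (rule 90): 00100010101

Answer: never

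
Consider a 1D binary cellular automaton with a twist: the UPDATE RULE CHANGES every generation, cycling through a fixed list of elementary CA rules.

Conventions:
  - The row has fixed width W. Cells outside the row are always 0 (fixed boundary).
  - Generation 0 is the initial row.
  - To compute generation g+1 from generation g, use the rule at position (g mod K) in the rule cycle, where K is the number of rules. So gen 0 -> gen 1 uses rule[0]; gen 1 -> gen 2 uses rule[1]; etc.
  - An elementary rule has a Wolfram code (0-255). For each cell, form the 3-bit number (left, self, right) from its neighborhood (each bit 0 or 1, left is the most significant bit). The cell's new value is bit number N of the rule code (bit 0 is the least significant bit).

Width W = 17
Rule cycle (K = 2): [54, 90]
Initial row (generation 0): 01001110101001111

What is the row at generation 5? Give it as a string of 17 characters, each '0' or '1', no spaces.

Answer: 11000100100100111

Derivation:
Gen 0: 01001110101001111
Gen 1 (rule 54): 11110001111110000
Gen 2 (rule 90): 10011011000011000
Gen 3 (rule 54): 11100100100100100
Gen 4 (rule 90): 10111011011011010
Gen 5 (rule 54): 11000100100100111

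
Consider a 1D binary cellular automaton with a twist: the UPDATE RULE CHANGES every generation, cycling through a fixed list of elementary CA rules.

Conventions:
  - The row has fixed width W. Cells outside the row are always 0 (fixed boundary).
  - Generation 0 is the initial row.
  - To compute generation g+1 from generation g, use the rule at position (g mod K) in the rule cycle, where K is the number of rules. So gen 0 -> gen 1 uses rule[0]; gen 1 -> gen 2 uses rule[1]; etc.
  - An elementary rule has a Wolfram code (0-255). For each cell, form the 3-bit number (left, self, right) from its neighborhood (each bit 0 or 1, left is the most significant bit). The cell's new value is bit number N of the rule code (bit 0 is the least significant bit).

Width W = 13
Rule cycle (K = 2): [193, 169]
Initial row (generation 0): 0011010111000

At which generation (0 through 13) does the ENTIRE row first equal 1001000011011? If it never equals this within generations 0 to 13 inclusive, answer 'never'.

Gen 0: 0011010111000
Gen 1 (rule 193): 1001000011011
Gen 2 (rule 169): 0000011010110
Gen 3 (rule 193): 1111001000010
Gen 4 (rule 169): 1110000011000
Gen 5 (rule 193): 0110111001011
Gen 6 (rule 169): 0101110000110
Gen 7 (rule 193): 0000110110010
Gen 8 (rule 169): 1110101100000
Gen 9 (rule 193): 0110000101111
Gen 10 (rule 169): 0100110011110
Gen 11 (rule 193): 0000010001110
Gen 12 (rule 169): 1111000101100
Gen 13 (rule 193): 0111010000101

Answer: 1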